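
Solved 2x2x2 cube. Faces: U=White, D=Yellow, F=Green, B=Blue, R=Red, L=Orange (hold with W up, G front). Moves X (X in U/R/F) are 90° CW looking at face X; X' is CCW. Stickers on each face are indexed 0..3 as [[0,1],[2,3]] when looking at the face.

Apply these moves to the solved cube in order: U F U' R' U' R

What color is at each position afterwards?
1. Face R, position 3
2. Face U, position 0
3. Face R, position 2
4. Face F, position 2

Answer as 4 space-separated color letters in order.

After move 1 (U): U=WWWW F=RRGG R=BBRR B=OOBB L=GGOO
After move 2 (F): F=GRGR U=WWOG R=WBWR D=RBYY L=GYOY
After move 3 (U'): U=WGWO F=GYGR R=GRWR B=WBBB L=OOOY
After move 4 (R'): R=RRGW U=WBWW F=GGGO D=RYYR B=YBBB
After move 5 (U'): U=BWWW F=OOGO R=GGGW B=RRBB L=YBOY
After move 6 (R): R=GGWG U=BOWO F=OYGR D=RBYR B=WRWB
Query 1: R[3] = G
Query 2: U[0] = B
Query 3: R[2] = W
Query 4: F[2] = G

Answer: G B W G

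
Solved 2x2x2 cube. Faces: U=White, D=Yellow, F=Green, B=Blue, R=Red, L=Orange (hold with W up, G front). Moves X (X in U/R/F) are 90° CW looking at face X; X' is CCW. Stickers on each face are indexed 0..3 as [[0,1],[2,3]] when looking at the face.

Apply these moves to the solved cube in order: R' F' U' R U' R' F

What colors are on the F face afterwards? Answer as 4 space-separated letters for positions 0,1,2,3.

After move 1 (R'): R=RRRR U=WBWB F=GWGW D=YGYG B=YBYB
After move 2 (F'): F=WWGG U=WBRR R=GRYR D=OOYG L=OBOW
After move 3 (U'): U=BRWR F=OBGG R=WWYR B=GRYB L=YBOW
After move 4 (R): R=YWRW U=BBWG F=OOGG D=OYYG B=RRRB
After move 5 (U'): U=BGBW F=YBGG R=OORW B=YWRB L=RROW
After move 6 (R'): R=OWOR U=BRBY F=YGGW D=OBYG B=GWYB
After move 7 (F): F=GYWG U=BRWR R=BWYR D=OOYG L=ROOB
Query: F face = GYWG

Answer: G Y W G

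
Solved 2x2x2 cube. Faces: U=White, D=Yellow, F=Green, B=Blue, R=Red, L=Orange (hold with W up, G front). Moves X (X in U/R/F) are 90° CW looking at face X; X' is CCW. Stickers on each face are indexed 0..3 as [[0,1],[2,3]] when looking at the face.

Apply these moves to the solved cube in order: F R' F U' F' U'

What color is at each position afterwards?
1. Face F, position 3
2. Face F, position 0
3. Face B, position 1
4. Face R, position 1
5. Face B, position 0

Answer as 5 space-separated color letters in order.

Answer: O Y G W R

Derivation:
After move 1 (F): F=GGGG U=WWOO R=WRWR D=RRYY L=OYOY
After move 2 (R'): R=RRWW U=WBOB F=GWGO D=RGYG B=YBRB
After move 3 (F): F=GGOW U=WBYY R=ORBW D=WRYG L=OROG
After move 4 (U'): U=BYWY F=OROW R=GGBW B=ORRB L=YBOG
After move 5 (F'): F=RWOO U=BYGB R=RGWW D=BGYG L=YYOW
After move 6 (U'): U=YBBG F=YYOO R=RWWW B=RGRB L=OROW
Query 1: F[3] = O
Query 2: F[0] = Y
Query 3: B[1] = G
Query 4: R[1] = W
Query 5: B[0] = R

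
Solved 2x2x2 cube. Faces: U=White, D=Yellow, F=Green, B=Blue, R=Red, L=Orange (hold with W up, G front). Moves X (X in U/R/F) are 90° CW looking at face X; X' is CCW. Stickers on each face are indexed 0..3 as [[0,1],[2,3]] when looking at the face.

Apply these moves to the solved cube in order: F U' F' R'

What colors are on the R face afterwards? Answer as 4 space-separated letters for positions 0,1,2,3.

Answer: G R R R

Derivation:
After move 1 (F): F=GGGG U=WWOO R=WRWR D=RRYY L=OYOY
After move 2 (U'): U=WOWO F=OYGG R=GGWR B=WRBB L=BBOY
After move 3 (F'): F=YGOG U=WOGW R=RGRR D=BYYY L=BOOW
After move 4 (R'): R=GRRR U=WBGW F=YOOW D=BGYG B=YRYB
Query: R face = GRRR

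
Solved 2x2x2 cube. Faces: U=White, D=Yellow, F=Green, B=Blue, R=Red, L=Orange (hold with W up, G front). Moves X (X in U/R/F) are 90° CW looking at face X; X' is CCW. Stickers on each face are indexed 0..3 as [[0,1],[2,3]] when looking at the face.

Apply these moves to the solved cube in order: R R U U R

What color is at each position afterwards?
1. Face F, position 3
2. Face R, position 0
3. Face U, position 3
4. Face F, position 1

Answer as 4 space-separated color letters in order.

After move 1 (R): R=RRRR U=WGWG F=GYGY D=YBYB B=WBWB
After move 2 (R): R=RRRR U=WYWY F=GBGB D=YWYW B=GBGB
After move 3 (U): U=WWYY F=RRGB R=GBRR B=OOGB L=GBOO
After move 4 (U): U=YWYW F=GBGB R=OORR B=GBGB L=RROO
After move 5 (R): R=RORO U=YBYB F=GWGW D=YGYG B=WBWB
Query 1: F[3] = W
Query 2: R[0] = R
Query 3: U[3] = B
Query 4: F[1] = W

Answer: W R B W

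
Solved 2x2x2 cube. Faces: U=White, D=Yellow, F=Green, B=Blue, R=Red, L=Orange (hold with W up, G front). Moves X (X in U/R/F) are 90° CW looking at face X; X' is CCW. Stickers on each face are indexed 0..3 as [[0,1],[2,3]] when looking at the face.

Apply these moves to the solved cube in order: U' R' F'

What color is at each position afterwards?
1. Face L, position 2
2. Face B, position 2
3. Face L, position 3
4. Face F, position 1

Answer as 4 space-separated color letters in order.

After move 1 (U'): U=WWWW F=OOGG R=GGRR B=RRBB L=BBOO
After move 2 (R'): R=GRGR U=WBWR F=OWGW D=YOYG B=YRYB
After move 3 (F'): F=WWOG U=WBGG R=ORYR D=BOYG L=BROW
Query 1: L[2] = O
Query 2: B[2] = Y
Query 3: L[3] = W
Query 4: F[1] = W

Answer: O Y W W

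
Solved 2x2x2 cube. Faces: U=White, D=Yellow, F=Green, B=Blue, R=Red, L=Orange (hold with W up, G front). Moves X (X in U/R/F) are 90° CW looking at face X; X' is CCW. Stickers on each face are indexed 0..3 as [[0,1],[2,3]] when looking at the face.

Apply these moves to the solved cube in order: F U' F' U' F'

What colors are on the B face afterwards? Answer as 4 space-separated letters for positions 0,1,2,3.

Answer: R G B B

Derivation:
After move 1 (F): F=GGGG U=WWOO R=WRWR D=RRYY L=OYOY
After move 2 (U'): U=WOWO F=OYGG R=GGWR B=WRBB L=BBOY
After move 3 (F'): F=YGOG U=WOGW R=RGRR D=BYYY L=BOOW
After move 4 (U'): U=OWWG F=BOOG R=YGRR B=RGBB L=WROW
After move 5 (F'): F=OGBO U=OWYR R=YGBR D=RWYY L=WGOW
Query: B face = RGBB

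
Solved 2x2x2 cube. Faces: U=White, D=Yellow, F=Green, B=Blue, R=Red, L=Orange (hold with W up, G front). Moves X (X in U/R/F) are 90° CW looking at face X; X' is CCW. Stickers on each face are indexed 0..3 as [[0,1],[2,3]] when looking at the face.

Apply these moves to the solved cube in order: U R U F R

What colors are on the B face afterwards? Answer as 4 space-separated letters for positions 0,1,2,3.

Answer: Y G W B

Derivation:
After move 1 (U): U=WWWW F=RRGG R=BBRR B=OOBB L=GGOO
After move 2 (R): R=RBRB U=WRWG F=RYGY D=YBYO B=WOWB
After move 3 (U): U=WWGR F=RBGY R=WORB B=GGWB L=RYOO
After move 4 (F): F=GRYB U=WWOY R=GORB D=RWYO L=RYOB
After move 5 (R): R=RGBO U=WROB F=GWYO D=RWYG B=YGWB
Query: B face = YGWB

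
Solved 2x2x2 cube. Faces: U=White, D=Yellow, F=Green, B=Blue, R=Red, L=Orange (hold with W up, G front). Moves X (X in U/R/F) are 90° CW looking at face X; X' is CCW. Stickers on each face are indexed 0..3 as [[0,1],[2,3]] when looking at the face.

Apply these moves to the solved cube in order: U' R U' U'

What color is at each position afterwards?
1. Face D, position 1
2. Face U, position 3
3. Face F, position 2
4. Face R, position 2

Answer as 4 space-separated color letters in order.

Answer: B W G R

Derivation:
After move 1 (U'): U=WWWW F=OOGG R=GGRR B=RRBB L=BBOO
After move 2 (R): R=RGRG U=WOWG F=OYGY D=YBYR B=WRWB
After move 3 (U'): U=OGWW F=BBGY R=OYRG B=RGWB L=WROO
After move 4 (U'): U=GWOW F=WRGY R=BBRG B=OYWB L=RGOO
Query 1: D[1] = B
Query 2: U[3] = W
Query 3: F[2] = G
Query 4: R[2] = R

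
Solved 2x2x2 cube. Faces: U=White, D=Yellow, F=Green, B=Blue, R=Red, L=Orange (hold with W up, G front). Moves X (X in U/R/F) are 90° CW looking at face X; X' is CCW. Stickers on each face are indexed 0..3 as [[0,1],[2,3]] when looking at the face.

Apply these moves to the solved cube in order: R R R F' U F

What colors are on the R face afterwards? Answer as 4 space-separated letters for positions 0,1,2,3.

Answer: R B B R

Derivation:
After move 1 (R): R=RRRR U=WGWG F=GYGY D=YBYB B=WBWB
After move 2 (R): R=RRRR U=WYWY F=GBGB D=YWYW B=GBGB
After move 3 (R): R=RRRR U=WBWB F=GWGW D=YGYG B=YBYB
After move 4 (F'): F=WWGG U=WBRR R=GRYR D=OOYG L=OBOW
After move 5 (U): U=RWRB F=GRGG R=YBYR B=OBYB L=WWOW
After move 6 (F): F=GGGR U=RWWW R=RBBR D=YYYG L=WOOO
Query: R face = RBBR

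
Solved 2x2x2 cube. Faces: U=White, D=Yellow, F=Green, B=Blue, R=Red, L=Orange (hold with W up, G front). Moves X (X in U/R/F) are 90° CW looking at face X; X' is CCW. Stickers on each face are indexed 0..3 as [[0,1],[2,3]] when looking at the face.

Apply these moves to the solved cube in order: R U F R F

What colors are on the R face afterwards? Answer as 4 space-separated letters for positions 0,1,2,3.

After move 1 (R): R=RRRR U=WGWG F=GYGY D=YBYB B=WBWB
After move 2 (U): U=WWGG F=RRGY R=WBRR B=OOWB L=GYOO
After move 3 (F): F=GRYR U=WWOY R=GBGR D=RWYB L=GYOB
After move 4 (R): R=GGRB U=WROR F=GWYB D=RWYO B=YOWB
After move 5 (F): F=YGBW U=WRBY R=OGRB D=RGYO L=GROW
Query: R face = OGRB

Answer: O G R B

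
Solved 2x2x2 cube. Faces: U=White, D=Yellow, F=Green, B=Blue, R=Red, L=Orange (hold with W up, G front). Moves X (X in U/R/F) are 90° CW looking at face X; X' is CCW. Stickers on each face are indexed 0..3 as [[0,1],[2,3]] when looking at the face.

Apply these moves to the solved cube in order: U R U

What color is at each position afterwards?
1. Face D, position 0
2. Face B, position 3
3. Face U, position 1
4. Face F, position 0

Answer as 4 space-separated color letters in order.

After move 1 (U): U=WWWW F=RRGG R=BBRR B=OOBB L=GGOO
After move 2 (R): R=RBRB U=WRWG F=RYGY D=YBYO B=WOWB
After move 3 (U): U=WWGR F=RBGY R=WORB B=GGWB L=RYOO
Query 1: D[0] = Y
Query 2: B[3] = B
Query 3: U[1] = W
Query 4: F[0] = R

Answer: Y B W R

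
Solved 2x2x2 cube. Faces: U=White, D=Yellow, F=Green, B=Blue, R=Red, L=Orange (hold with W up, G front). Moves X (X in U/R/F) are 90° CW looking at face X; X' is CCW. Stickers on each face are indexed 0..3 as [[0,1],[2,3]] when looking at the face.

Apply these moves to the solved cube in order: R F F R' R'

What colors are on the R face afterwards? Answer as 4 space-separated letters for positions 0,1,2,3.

After move 1 (R): R=RRRR U=WGWG F=GYGY D=YBYB B=WBWB
After move 2 (F): F=GGYY U=WGOO R=WRGR D=RRYB L=OYOB
After move 3 (F): F=YGYG U=WGBY R=OROR D=GWYB L=OROR
After move 4 (R'): R=RROO U=WWBW F=YGYY D=GGYG B=BBWB
After move 5 (R'): R=RORO U=WWBB F=YWYW D=GGYY B=GBGB
Query: R face = RORO

Answer: R O R O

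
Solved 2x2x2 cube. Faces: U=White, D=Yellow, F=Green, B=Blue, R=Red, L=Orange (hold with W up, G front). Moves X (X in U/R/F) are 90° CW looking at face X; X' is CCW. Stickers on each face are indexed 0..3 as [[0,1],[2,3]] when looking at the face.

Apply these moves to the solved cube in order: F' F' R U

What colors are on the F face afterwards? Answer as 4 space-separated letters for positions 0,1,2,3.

Answer: O O G Y

Derivation:
After move 1 (F'): F=GGGG U=WWRR R=YRYR D=OOYY L=OWOW
After move 2 (F'): F=GGGG U=WWYY R=OROR D=WWYY L=OROR
After move 3 (R): R=OORR U=WGYG F=GWGY D=WBYB B=YBWB
After move 4 (U): U=YWGG F=OOGY R=YBRR B=ORWB L=GWOR
Query: F face = OOGY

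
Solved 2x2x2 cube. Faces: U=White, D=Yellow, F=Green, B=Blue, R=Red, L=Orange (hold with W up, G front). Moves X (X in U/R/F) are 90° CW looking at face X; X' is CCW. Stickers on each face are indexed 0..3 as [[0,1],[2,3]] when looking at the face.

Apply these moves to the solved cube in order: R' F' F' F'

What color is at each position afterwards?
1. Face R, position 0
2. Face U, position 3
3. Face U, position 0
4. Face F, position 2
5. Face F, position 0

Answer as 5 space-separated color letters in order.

Answer: W O W W G

Derivation:
After move 1 (R'): R=RRRR U=WBWB F=GWGW D=YGYG B=YBYB
After move 2 (F'): F=WWGG U=WBRR R=GRYR D=OOYG L=OBOW
After move 3 (F'): F=WGWG U=WBGY R=OROR D=BWYG L=OROR
After move 4 (F'): F=GGWW U=WBOO R=WRBR D=RRYG L=OYOG
Query 1: R[0] = W
Query 2: U[3] = O
Query 3: U[0] = W
Query 4: F[2] = W
Query 5: F[0] = G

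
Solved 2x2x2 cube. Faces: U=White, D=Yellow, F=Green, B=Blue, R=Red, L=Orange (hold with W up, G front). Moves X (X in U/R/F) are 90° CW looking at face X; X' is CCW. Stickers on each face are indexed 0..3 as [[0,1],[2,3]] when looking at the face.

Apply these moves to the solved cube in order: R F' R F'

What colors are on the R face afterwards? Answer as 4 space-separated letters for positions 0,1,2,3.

After move 1 (R): R=RRRR U=WGWG F=GYGY D=YBYB B=WBWB
After move 2 (F'): F=YYGG U=WGRR R=BRYR D=OOYB L=OGOW
After move 3 (R): R=YBRR U=WYRG F=YOGB D=OWYW B=RBGB
After move 4 (F'): F=OBYG U=WYYR R=WBOR D=GWYW L=OGOR
Query: R face = WBOR

Answer: W B O R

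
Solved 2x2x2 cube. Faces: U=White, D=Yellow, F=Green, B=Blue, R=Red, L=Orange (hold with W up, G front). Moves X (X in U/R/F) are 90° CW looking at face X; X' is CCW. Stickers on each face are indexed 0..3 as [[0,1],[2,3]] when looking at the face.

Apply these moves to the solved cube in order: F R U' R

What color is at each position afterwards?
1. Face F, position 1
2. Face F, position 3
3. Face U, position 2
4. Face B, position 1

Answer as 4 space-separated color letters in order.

Answer: B B W W

Derivation:
After move 1 (F): F=GGGG U=WWOO R=WRWR D=RRYY L=OYOY
After move 2 (R): R=WWRR U=WGOG F=GRGY D=RBYB B=OBWB
After move 3 (U'): U=GGWO F=OYGY R=GRRR B=WWWB L=OBOY
After move 4 (R): R=RGRR U=GYWY F=OBGB D=RWYW B=OWGB
Query 1: F[1] = B
Query 2: F[3] = B
Query 3: U[2] = W
Query 4: B[1] = W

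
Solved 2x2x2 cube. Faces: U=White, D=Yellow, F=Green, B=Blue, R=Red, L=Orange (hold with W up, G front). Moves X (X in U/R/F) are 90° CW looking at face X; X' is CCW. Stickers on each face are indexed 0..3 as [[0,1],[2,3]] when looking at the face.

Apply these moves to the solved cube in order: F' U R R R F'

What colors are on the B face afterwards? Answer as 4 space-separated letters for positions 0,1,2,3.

After move 1 (F'): F=GGGG U=WWRR R=YRYR D=OOYY L=OWOW
After move 2 (U): U=RWRW F=YRGG R=BBYR B=OWBB L=GGOW
After move 3 (R): R=YBRB U=RRRG F=YOGY D=OBYO B=WWWB
After move 4 (R): R=RYBB U=RORY F=YBGO D=OWYW B=GWRB
After move 5 (R): R=BRBY U=RBRO F=YWGW D=ORYG B=YWOB
After move 6 (F'): F=WWYG U=RBBB R=RROY D=GWYG L=GOOR
Query: B face = YWOB

Answer: Y W O B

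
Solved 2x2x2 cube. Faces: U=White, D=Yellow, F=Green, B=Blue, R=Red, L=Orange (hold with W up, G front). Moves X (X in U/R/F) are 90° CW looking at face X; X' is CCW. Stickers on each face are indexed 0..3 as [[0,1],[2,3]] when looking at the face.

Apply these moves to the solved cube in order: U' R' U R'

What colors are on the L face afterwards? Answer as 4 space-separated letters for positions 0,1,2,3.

After move 1 (U'): U=WWWW F=OOGG R=GGRR B=RRBB L=BBOO
After move 2 (R'): R=GRGR U=WBWR F=OWGW D=YOYG B=YRYB
After move 3 (U): U=WWRB F=GRGW R=YRGR B=BBYB L=OWOO
After move 4 (R'): R=RRYG U=WYRB F=GWGB D=YRYW B=GBOB
Query: L face = OWOO

Answer: O W O O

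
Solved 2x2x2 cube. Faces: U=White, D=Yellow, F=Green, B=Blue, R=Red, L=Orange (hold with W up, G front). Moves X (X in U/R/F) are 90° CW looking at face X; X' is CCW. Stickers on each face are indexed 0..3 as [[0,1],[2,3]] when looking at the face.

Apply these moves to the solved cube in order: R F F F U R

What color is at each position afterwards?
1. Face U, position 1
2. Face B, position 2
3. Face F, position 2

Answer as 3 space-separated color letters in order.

Answer: R W G

Derivation:
After move 1 (R): R=RRRR U=WGWG F=GYGY D=YBYB B=WBWB
After move 2 (F): F=GGYY U=WGOO R=WRGR D=RRYB L=OYOB
After move 3 (F): F=YGYG U=WGBY R=OROR D=GWYB L=OROR
After move 4 (F): F=YYGG U=WGRR R=BRYR D=OOYB L=OGOW
After move 5 (U): U=RWRG F=BRGG R=WBYR B=OGWB L=YYOW
After move 6 (R): R=YWRB U=RRRG F=BOGB D=OWYO B=GGWB
Query 1: U[1] = R
Query 2: B[2] = W
Query 3: F[2] = G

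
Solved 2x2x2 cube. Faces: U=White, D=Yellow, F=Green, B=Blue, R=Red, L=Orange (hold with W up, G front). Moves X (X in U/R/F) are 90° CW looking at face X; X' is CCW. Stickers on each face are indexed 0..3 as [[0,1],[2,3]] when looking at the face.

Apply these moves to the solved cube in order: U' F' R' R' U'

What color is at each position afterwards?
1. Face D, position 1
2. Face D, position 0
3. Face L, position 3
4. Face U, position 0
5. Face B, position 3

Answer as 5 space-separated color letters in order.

Answer: W B W O B

Derivation:
After move 1 (U'): U=WWWW F=OOGG R=GGRR B=RRBB L=BBOO
After move 2 (F'): F=OGOG U=WWGR R=YGYR D=BOYY L=BWOW
After move 3 (R'): R=GRYY U=WBGR F=OWOR D=BGYG B=YROB
After move 4 (R'): R=RYGY U=WOGY F=OBOR D=BWYR B=GRGB
After move 5 (U'): U=OYWG F=BWOR R=OBGY B=RYGB L=GROW
Query 1: D[1] = W
Query 2: D[0] = B
Query 3: L[3] = W
Query 4: U[0] = O
Query 5: B[3] = B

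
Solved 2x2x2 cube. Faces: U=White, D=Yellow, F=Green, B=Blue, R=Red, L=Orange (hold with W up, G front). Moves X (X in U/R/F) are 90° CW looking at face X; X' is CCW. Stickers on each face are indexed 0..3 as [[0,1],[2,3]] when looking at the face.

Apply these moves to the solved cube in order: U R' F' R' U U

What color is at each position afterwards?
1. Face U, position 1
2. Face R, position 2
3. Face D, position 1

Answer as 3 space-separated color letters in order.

Answer: B R W

Derivation:
After move 1 (U): U=WWWW F=RRGG R=BBRR B=OOBB L=GGOO
After move 2 (R'): R=BRBR U=WBWO F=RWGW D=YRYG B=YOYB
After move 3 (F'): F=WWRG U=WBBB R=RRYR D=GOYG L=GOOW
After move 4 (R'): R=RRRY U=WYBY F=WBRB D=GWYG B=GOOB
After move 5 (U): U=BWYY F=RRRB R=GORY B=GOOB L=WBOW
After move 6 (U): U=YBYW F=GORB R=GORY B=WBOB L=RROW
Query 1: U[1] = B
Query 2: R[2] = R
Query 3: D[1] = W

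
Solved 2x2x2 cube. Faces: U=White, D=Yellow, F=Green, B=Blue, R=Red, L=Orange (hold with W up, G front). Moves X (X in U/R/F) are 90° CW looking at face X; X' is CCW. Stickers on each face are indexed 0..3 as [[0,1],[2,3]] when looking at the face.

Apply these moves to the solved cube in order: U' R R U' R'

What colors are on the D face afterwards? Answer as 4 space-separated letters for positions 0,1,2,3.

After move 1 (U'): U=WWWW F=OOGG R=GGRR B=RRBB L=BBOO
After move 2 (R): R=RGRG U=WOWG F=OYGY D=YBYR B=WRWB
After move 3 (R): R=RRGG U=WYWY F=OBGR D=YWYW B=GROB
After move 4 (U'): U=YYWW F=BBGR R=OBGG B=RROB L=GROO
After move 5 (R'): R=BGOG U=YOWR F=BYGW D=YBYR B=WRWB
Query: D face = YBYR

Answer: Y B Y R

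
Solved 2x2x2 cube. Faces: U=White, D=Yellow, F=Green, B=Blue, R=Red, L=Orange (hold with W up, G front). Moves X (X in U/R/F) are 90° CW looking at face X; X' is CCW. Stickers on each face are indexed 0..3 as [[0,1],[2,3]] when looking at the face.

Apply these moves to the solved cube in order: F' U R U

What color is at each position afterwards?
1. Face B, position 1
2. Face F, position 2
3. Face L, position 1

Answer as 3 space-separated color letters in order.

Answer: G G O

Derivation:
After move 1 (F'): F=GGGG U=WWRR R=YRYR D=OOYY L=OWOW
After move 2 (U): U=RWRW F=YRGG R=BBYR B=OWBB L=GGOW
After move 3 (R): R=YBRB U=RRRG F=YOGY D=OBYO B=WWWB
After move 4 (U): U=RRGR F=YBGY R=WWRB B=GGWB L=YOOW
Query 1: B[1] = G
Query 2: F[2] = G
Query 3: L[1] = O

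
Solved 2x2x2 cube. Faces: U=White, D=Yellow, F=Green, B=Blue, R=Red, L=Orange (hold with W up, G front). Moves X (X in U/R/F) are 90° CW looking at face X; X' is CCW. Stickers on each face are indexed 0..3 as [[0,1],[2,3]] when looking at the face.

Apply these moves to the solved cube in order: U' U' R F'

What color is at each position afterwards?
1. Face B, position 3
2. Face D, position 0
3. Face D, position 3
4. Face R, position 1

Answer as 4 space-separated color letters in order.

Answer: B R G O

Derivation:
After move 1 (U'): U=WWWW F=OOGG R=GGRR B=RRBB L=BBOO
After move 2 (U'): U=WWWW F=BBGG R=OORR B=GGBB L=RROO
After move 3 (R): R=RORO U=WBWG F=BYGY D=YBYG B=WGWB
After move 4 (F'): F=YYBG U=WBRR R=BOYO D=ROYG L=RGOW
Query 1: B[3] = B
Query 2: D[0] = R
Query 3: D[3] = G
Query 4: R[1] = O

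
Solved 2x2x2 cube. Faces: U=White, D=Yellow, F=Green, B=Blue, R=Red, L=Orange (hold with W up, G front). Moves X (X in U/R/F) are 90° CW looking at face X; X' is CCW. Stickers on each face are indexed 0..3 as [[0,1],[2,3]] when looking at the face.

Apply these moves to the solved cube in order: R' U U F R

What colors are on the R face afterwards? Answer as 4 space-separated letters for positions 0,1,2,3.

Answer: W B R O

Derivation:
After move 1 (R'): R=RRRR U=WBWB F=GWGW D=YGYG B=YBYB
After move 2 (U): U=WWBB F=RRGW R=YBRR B=OOYB L=GWOO
After move 3 (U): U=BWBW F=YBGW R=OORR B=GWYB L=RROO
After move 4 (F): F=GYWB U=BWOR R=BOWR D=ROYG L=RYOG
After move 5 (R): R=WBRO U=BYOB F=GOWG D=RYYG B=RWWB
Query: R face = WBRO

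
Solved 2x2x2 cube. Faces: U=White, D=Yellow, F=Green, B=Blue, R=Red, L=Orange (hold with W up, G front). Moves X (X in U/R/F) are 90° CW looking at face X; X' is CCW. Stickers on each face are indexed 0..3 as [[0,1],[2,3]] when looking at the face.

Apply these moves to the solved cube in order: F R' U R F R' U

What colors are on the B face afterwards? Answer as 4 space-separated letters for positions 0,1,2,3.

Answer: G R W B

Derivation:
After move 1 (F): F=GGGG U=WWOO R=WRWR D=RRYY L=OYOY
After move 2 (R'): R=RRWW U=WBOB F=GWGO D=RGYG B=YBRB
After move 3 (U): U=OWBB F=RRGO R=YBWW B=OYRB L=GWOY
After move 4 (R): R=WYWB U=ORBO F=RGGG D=RRYO B=BYWB
After move 5 (F): F=GRGG U=ORYW R=BYOB D=WWYO L=GROR
After move 6 (R'): R=YBBO U=OWYB F=GRGW D=WRYG B=OYWB
After move 7 (U): U=YOBW F=YBGW R=OYBO B=GRWB L=GROR
Query: B face = GRWB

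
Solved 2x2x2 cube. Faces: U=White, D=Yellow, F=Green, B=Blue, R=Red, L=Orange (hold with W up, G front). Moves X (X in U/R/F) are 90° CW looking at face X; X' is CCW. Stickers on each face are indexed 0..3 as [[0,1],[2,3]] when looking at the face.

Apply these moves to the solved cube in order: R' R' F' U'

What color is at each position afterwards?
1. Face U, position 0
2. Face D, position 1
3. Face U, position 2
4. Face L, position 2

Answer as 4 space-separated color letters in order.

After move 1 (R'): R=RRRR U=WBWB F=GWGW D=YGYG B=YBYB
After move 2 (R'): R=RRRR U=WYWY F=GBGB D=YWYW B=GBGB
After move 3 (F'): F=BBGG U=WYRR R=WRYR D=OOYW L=OYOW
After move 4 (U'): U=YRWR F=OYGG R=BBYR B=WRGB L=GBOW
Query 1: U[0] = Y
Query 2: D[1] = O
Query 3: U[2] = W
Query 4: L[2] = O

Answer: Y O W O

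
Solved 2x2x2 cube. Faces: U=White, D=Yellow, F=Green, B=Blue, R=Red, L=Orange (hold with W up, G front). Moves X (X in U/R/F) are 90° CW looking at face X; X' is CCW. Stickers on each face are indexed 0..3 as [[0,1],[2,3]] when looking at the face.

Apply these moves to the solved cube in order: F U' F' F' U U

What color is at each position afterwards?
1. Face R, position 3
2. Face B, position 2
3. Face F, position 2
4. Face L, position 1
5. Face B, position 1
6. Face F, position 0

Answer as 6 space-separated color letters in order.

After move 1 (F): F=GGGG U=WWOO R=WRWR D=RRYY L=OYOY
After move 2 (U'): U=WOWO F=OYGG R=GGWR B=WRBB L=BBOY
After move 3 (F'): F=YGOG U=WOGW R=RGRR D=BYYY L=BOOW
After move 4 (F'): F=GGYO U=WORR R=YGBR D=OWYY L=BWOG
After move 5 (U): U=RWRO F=YGYO R=WRBR B=BWBB L=GGOG
After move 6 (U): U=RROW F=WRYO R=BWBR B=GGBB L=YGOG
Query 1: R[3] = R
Query 2: B[2] = B
Query 3: F[2] = Y
Query 4: L[1] = G
Query 5: B[1] = G
Query 6: F[0] = W

Answer: R B Y G G W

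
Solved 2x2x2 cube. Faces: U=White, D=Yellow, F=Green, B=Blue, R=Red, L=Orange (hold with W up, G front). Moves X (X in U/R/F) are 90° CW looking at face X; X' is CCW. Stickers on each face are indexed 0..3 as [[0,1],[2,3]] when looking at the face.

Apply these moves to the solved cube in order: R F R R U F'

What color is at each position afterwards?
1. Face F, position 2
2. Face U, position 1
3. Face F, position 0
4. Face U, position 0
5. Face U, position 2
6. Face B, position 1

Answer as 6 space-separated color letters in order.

After move 1 (R): R=RRRR U=WGWG F=GYGY D=YBYB B=WBWB
After move 2 (F): F=GGYY U=WGOO R=WRGR D=RRYB L=OYOB
After move 3 (R): R=GWRR U=WGOY F=GRYB D=RWYW B=OBGB
After move 4 (R): R=RGRW U=WROB F=GWYW D=RGYO B=YBGB
After move 5 (U): U=OWBR F=RGYW R=YBRW B=OYGB L=GWOB
After move 6 (F'): F=GWRY U=OWYR R=GBRW D=WBYO L=GROB
Query 1: F[2] = R
Query 2: U[1] = W
Query 3: F[0] = G
Query 4: U[0] = O
Query 5: U[2] = Y
Query 6: B[1] = Y

Answer: R W G O Y Y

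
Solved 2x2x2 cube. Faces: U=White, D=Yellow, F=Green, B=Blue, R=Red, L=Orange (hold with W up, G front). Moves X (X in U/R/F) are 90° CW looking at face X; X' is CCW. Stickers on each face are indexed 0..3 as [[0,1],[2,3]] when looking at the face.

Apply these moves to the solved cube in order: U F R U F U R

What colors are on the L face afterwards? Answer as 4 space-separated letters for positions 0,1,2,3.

After move 1 (U): U=WWWW F=RRGG R=BBRR B=OOBB L=GGOO
After move 2 (F): F=GRGR U=WWOG R=WBWR D=RBYY L=GYOY
After move 3 (R): R=WWRB U=WROR F=GBGY D=RBYO B=GOWB
After move 4 (U): U=OWRR F=WWGY R=GORB B=GYWB L=GBOY
After move 5 (F): F=GWYW U=OWYB R=RORB D=RGYO L=GROB
After move 6 (U): U=YOBW F=ROYW R=GYRB B=GRWB L=GWOB
After move 7 (R): R=RGBY U=YOBW F=RGYO D=RWYG B=WROB
Query: L face = GWOB

Answer: G W O B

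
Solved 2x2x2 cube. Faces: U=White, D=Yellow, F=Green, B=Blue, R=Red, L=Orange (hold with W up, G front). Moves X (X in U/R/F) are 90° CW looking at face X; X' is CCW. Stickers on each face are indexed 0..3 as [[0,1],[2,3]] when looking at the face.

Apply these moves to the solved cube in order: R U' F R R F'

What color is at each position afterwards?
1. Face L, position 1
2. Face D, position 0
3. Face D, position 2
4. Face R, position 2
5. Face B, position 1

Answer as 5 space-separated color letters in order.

After move 1 (R): R=RRRR U=WGWG F=GYGY D=YBYB B=WBWB
After move 2 (U'): U=GGWW F=OOGY R=GYRR B=RRWB L=WBOO
After move 3 (F): F=GOYO U=GGOB R=WYWR D=RGYB L=WYOB
After move 4 (R): R=WWRY U=GOOO F=GGYB D=RWYR B=BRGB
After move 5 (R): R=RWYW U=GGOB F=GWYR D=RGYB B=OROB
After move 6 (F'): F=WRGY U=GGRY R=GWRW D=YBYB L=WBOO
Query 1: L[1] = B
Query 2: D[0] = Y
Query 3: D[2] = Y
Query 4: R[2] = R
Query 5: B[1] = R

Answer: B Y Y R R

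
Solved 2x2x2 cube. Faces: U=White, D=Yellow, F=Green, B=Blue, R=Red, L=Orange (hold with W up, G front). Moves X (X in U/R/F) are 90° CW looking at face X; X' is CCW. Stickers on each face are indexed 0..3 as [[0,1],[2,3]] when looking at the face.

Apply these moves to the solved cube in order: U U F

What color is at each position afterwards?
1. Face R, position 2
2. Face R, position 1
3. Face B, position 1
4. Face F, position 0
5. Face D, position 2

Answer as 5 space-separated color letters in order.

After move 1 (U): U=WWWW F=RRGG R=BBRR B=OOBB L=GGOO
After move 2 (U): U=WWWW F=BBGG R=OORR B=GGBB L=RROO
After move 3 (F): F=GBGB U=WWOR R=WOWR D=ROYY L=RYOY
Query 1: R[2] = W
Query 2: R[1] = O
Query 3: B[1] = G
Query 4: F[0] = G
Query 5: D[2] = Y

Answer: W O G G Y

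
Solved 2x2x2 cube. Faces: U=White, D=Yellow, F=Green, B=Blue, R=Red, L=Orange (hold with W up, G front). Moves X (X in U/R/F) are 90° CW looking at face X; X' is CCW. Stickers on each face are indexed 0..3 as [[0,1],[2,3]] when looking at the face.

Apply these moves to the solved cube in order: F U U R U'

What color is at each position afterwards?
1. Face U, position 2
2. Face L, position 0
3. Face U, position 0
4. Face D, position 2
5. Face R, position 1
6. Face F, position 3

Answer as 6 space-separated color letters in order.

After move 1 (F): F=GGGG U=WWOO R=WRWR D=RRYY L=OYOY
After move 2 (U): U=OWOW F=WRGG R=BBWR B=OYBB L=GGOY
After move 3 (U): U=OOWW F=BBGG R=OYWR B=GGBB L=WROY
After move 4 (R): R=WORY U=OBWG F=BRGY D=RBYG B=WGOB
After move 5 (U'): U=BGOW F=WRGY R=BRRY B=WOOB L=WGOY
Query 1: U[2] = O
Query 2: L[0] = W
Query 3: U[0] = B
Query 4: D[2] = Y
Query 5: R[1] = R
Query 6: F[3] = Y

Answer: O W B Y R Y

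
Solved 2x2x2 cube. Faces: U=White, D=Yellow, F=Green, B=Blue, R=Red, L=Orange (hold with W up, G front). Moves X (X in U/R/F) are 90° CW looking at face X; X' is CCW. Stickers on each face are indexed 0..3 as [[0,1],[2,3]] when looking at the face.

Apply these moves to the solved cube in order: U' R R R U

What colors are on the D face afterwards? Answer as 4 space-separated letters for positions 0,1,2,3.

After move 1 (U'): U=WWWW F=OOGG R=GGRR B=RRBB L=BBOO
After move 2 (R): R=RGRG U=WOWG F=OYGY D=YBYR B=WRWB
After move 3 (R): R=RRGG U=WYWY F=OBGR D=YWYW B=GROB
After move 4 (R): R=GRGR U=WBWR F=OWGW D=YOYG B=YRYB
After move 5 (U): U=WWRB F=GRGW R=YRGR B=BBYB L=OWOO
Query: D face = YOYG

Answer: Y O Y G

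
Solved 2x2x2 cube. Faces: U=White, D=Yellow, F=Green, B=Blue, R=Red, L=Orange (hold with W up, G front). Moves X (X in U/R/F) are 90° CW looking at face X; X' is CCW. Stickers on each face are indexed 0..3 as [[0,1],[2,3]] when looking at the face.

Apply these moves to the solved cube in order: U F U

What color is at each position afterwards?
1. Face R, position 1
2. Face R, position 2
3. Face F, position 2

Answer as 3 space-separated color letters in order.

After move 1 (U): U=WWWW F=RRGG R=BBRR B=OOBB L=GGOO
After move 2 (F): F=GRGR U=WWOG R=WBWR D=RBYY L=GYOY
After move 3 (U): U=OWGW F=WBGR R=OOWR B=GYBB L=GROY
Query 1: R[1] = O
Query 2: R[2] = W
Query 3: F[2] = G

Answer: O W G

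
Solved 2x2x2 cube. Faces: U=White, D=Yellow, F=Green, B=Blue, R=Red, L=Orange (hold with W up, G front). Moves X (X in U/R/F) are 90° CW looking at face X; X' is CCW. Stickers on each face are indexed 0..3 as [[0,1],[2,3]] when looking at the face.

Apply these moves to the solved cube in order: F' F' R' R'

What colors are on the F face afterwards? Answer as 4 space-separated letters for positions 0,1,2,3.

After move 1 (F'): F=GGGG U=WWRR R=YRYR D=OOYY L=OWOW
After move 2 (F'): F=GGGG U=WWYY R=OROR D=WWYY L=OROR
After move 3 (R'): R=RROO U=WBYB F=GWGY D=WGYG B=YBWB
After move 4 (R'): R=RORO U=WWYY F=GBGB D=WWYY B=GBGB
Query: F face = GBGB

Answer: G B G B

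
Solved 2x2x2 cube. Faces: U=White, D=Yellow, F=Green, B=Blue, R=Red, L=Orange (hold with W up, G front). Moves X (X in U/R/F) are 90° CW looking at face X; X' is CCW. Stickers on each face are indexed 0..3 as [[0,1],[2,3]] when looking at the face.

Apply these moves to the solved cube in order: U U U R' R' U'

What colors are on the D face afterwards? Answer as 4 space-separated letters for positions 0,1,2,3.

After move 1 (U): U=WWWW F=RRGG R=BBRR B=OOBB L=GGOO
After move 2 (U): U=WWWW F=BBGG R=OORR B=GGBB L=RROO
After move 3 (U): U=WWWW F=OOGG R=GGRR B=RRBB L=BBOO
After move 4 (R'): R=GRGR U=WBWR F=OWGW D=YOYG B=YRYB
After move 5 (R'): R=RRGG U=WYWY F=OBGR D=YWYW B=GROB
After move 6 (U'): U=YYWW F=BBGR R=OBGG B=RROB L=GROO
Query: D face = YWYW

Answer: Y W Y W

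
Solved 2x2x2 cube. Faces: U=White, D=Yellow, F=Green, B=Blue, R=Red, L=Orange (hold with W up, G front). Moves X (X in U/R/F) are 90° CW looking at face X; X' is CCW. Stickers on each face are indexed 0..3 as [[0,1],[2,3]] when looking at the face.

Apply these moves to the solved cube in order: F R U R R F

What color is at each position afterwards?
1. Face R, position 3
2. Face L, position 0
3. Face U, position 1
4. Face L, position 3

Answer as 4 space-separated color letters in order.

Answer: O G B W

Derivation:
After move 1 (F): F=GGGG U=WWOO R=WRWR D=RRYY L=OYOY
After move 2 (R): R=WWRR U=WGOG F=GRGY D=RBYB B=OBWB
After move 3 (U): U=OWGG F=WWGY R=OBRR B=OYWB L=GROY
After move 4 (R): R=RORB U=OWGY F=WBGB D=RWYO B=GYWB
After move 5 (R): R=RRBO U=OBGB F=WWGO D=RWYG B=YYWB
After move 6 (F): F=GWOW U=OBYR R=GRBO D=BRYG L=GROW
Query 1: R[3] = O
Query 2: L[0] = G
Query 3: U[1] = B
Query 4: L[3] = W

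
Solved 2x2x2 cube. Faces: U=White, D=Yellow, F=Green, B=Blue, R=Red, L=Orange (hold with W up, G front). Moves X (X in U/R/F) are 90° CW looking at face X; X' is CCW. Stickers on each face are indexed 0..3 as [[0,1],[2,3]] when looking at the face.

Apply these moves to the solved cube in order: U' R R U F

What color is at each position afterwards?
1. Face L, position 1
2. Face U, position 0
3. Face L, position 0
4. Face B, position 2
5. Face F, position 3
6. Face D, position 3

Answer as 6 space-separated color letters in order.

After move 1 (U'): U=WWWW F=OOGG R=GGRR B=RRBB L=BBOO
After move 2 (R): R=RGRG U=WOWG F=OYGY D=YBYR B=WRWB
After move 3 (R): R=RRGG U=WYWY F=OBGR D=YWYW B=GROB
After move 4 (U): U=WWYY F=RRGR R=GRGG B=BBOB L=OBOO
After move 5 (F): F=GRRR U=WWOB R=YRYG D=GGYW L=OYOW
Query 1: L[1] = Y
Query 2: U[0] = W
Query 3: L[0] = O
Query 4: B[2] = O
Query 5: F[3] = R
Query 6: D[3] = W

Answer: Y W O O R W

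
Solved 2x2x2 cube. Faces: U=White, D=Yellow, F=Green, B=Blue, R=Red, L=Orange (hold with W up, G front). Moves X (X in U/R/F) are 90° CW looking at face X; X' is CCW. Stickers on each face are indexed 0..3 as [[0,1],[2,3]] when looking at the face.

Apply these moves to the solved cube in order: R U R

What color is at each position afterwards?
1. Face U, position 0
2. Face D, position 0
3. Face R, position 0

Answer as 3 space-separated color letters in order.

After move 1 (R): R=RRRR U=WGWG F=GYGY D=YBYB B=WBWB
After move 2 (U): U=WWGG F=RRGY R=WBRR B=OOWB L=GYOO
After move 3 (R): R=RWRB U=WRGY F=RBGB D=YWYO B=GOWB
Query 1: U[0] = W
Query 2: D[0] = Y
Query 3: R[0] = R

Answer: W Y R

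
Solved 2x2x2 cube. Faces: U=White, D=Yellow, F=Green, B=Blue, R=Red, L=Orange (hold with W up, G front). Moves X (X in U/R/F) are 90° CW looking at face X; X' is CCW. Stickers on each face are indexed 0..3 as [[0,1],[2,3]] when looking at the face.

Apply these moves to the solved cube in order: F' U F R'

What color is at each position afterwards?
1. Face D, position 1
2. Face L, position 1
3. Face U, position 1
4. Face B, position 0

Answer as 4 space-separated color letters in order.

After move 1 (F'): F=GGGG U=WWRR R=YRYR D=OOYY L=OWOW
After move 2 (U): U=RWRW F=YRGG R=BBYR B=OWBB L=GGOW
After move 3 (F): F=GYGR U=RWWG R=RBWR D=YBYY L=GOOO
After move 4 (R'): R=BRRW U=RBWO F=GWGG D=YYYR B=YWBB
Query 1: D[1] = Y
Query 2: L[1] = O
Query 3: U[1] = B
Query 4: B[0] = Y

Answer: Y O B Y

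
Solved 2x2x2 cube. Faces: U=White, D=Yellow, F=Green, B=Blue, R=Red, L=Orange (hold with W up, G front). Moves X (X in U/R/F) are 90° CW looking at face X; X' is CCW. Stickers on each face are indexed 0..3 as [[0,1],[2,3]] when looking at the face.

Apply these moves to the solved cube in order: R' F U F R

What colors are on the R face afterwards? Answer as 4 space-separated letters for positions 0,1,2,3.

After move 1 (R'): R=RRRR U=WBWB F=GWGW D=YGYG B=YBYB
After move 2 (F): F=GGWW U=WBOO R=WRBR D=RRYG L=OYOG
After move 3 (U): U=OWOB F=WRWW R=YBBR B=OYYB L=GGOG
After move 4 (F): F=WWWR U=OWGG R=OBBR D=BYYG L=GROR
After move 5 (R): R=BORB U=OWGR F=WYWG D=BYYO B=GYWB
Query: R face = BORB

Answer: B O R B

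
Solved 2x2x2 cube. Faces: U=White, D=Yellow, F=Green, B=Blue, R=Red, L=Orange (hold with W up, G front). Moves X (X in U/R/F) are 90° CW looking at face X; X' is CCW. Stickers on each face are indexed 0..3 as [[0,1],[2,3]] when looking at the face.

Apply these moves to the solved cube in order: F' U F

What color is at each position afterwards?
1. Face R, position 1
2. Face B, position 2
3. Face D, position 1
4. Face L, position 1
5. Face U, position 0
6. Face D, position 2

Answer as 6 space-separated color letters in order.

Answer: B B B O R Y

Derivation:
After move 1 (F'): F=GGGG U=WWRR R=YRYR D=OOYY L=OWOW
After move 2 (U): U=RWRW F=YRGG R=BBYR B=OWBB L=GGOW
After move 3 (F): F=GYGR U=RWWG R=RBWR D=YBYY L=GOOO
Query 1: R[1] = B
Query 2: B[2] = B
Query 3: D[1] = B
Query 4: L[1] = O
Query 5: U[0] = R
Query 6: D[2] = Y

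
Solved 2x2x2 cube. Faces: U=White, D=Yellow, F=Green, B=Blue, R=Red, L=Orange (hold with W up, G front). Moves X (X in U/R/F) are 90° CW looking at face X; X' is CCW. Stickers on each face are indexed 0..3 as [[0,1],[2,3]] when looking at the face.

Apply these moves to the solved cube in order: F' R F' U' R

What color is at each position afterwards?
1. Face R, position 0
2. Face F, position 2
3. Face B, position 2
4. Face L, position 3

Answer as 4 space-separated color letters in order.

Answer: O G R R

Derivation:
After move 1 (F'): F=GGGG U=WWRR R=YRYR D=OOYY L=OWOW
After move 2 (R): R=YYRR U=WGRG F=GOGY D=OBYB B=RBWB
After move 3 (F'): F=OYGG U=WGYR R=BYOR D=WWYB L=OGOR
After move 4 (U'): U=GRWY F=OGGG R=OYOR B=BYWB L=RBOR
After move 5 (R): R=OORY U=GGWG F=OWGB D=WWYB B=YYRB
Query 1: R[0] = O
Query 2: F[2] = G
Query 3: B[2] = R
Query 4: L[3] = R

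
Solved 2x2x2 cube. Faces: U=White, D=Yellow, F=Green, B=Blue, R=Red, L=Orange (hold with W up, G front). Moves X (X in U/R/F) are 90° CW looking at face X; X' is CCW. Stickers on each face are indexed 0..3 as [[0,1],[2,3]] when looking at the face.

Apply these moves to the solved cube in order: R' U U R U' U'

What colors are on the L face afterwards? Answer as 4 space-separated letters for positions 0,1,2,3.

After move 1 (R'): R=RRRR U=WBWB F=GWGW D=YGYG B=YBYB
After move 2 (U): U=WWBB F=RRGW R=YBRR B=OOYB L=GWOO
After move 3 (U): U=BWBW F=YBGW R=OORR B=GWYB L=RROO
After move 4 (R): R=RORO U=BBBW F=YGGG D=YYYG B=WWWB
After move 5 (U'): U=BWBB F=RRGG R=YGRO B=ROWB L=WWOO
After move 6 (U'): U=WBBB F=WWGG R=RRRO B=YGWB L=ROOO
Query: L face = ROOO

Answer: R O O O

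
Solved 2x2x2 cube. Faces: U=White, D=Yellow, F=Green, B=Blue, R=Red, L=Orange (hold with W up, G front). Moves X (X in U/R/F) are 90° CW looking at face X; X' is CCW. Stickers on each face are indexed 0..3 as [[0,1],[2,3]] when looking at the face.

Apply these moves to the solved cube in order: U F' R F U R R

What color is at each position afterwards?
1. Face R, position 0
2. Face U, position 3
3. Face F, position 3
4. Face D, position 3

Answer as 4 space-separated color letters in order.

Answer: B O G G

Derivation:
After move 1 (U): U=WWWW F=RRGG R=BBRR B=OOBB L=GGOO
After move 2 (F'): F=RGRG U=WWBR R=YBYR D=GOYY L=GWOW
After move 3 (R): R=YYRB U=WGBG F=RORY D=GBYO B=ROWB
After move 4 (F): F=RRYO U=WGWW R=BYGB D=RYYO L=GGOB
After move 5 (U): U=WWWG F=BYYO R=ROGB B=GGWB L=RROB
After move 6 (R): R=GRBO U=WYWO F=BYYO D=RWYG B=GGWB
After move 7 (R): R=BGOR U=WYWO F=BWYG D=RWYG B=OGYB
Query 1: R[0] = B
Query 2: U[3] = O
Query 3: F[3] = G
Query 4: D[3] = G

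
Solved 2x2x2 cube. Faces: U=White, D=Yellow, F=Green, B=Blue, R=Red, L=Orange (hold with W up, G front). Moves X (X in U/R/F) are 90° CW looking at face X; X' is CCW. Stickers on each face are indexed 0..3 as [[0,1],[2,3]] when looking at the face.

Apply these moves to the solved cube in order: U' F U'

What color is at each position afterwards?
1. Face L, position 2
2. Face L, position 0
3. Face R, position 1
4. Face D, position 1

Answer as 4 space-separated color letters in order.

Answer: O R O G

Derivation:
After move 1 (U'): U=WWWW F=OOGG R=GGRR B=RRBB L=BBOO
After move 2 (F): F=GOGO U=WWOB R=WGWR D=RGYY L=BYOY
After move 3 (U'): U=WBWO F=BYGO R=GOWR B=WGBB L=RROY
Query 1: L[2] = O
Query 2: L[0] = R
Query 3: R[1] = O
Query 4: D[1] = G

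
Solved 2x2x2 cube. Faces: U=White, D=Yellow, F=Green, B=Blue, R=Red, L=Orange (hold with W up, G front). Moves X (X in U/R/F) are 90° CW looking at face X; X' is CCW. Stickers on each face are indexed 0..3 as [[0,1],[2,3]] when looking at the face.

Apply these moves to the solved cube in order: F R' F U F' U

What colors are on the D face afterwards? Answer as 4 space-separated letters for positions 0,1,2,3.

After move 1 (F): F=GGGG U=WWOO R=WRWR D=RRYY L=OYOY
After move 2 (R'): R=RRWW U=WBOB F=GWGO D=RGYG B=YBRB
After move 3 (F): F=GGOW U=WBYY R=ORBW D=WRYG L=OROG
After move 4 (U): U=YWYB F=OROW R=YBBW B=ORRB L=GGOG
After move 5 (F'): F=RWOO U=YWYB R=RBWW D=GGYG L=GBOY
After move 6 (U): U=YYBW F=RBOO R=ORWW B=GBRB L=RWOY
Query: D face = GGYG

Answer: G G Y G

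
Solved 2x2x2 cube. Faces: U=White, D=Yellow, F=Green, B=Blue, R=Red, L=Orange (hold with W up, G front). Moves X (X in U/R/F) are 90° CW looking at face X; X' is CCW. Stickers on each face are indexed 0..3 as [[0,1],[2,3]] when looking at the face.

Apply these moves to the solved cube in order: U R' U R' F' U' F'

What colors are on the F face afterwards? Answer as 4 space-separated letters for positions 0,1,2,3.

After move 1 (U): U=WWWW F=RRGG R=BBRR B=OOBB L=GGOO
After move 2 (R'): R=BRBR U=WBWO F=RWGW D=YRYG B=YOYB
After move 3 (U): U=WWOB F=BRGW R=YOBR B=GGYB L=RWOO
After move 4 (R'): R=ORYB U=WYOG F=BWGB D=YRYW B=GGRB
After move 5 (F'): F=WBBG U=WYOY R=RRYB D=WOYW L=RGOO
After move 6 (U'): U=YYWO F=RGBG R=WBYB B=RRRB L=GGOO
After move 7 (F'): F=GGRB U=YYWY R=OBWB D=GOYW L=GOOW
Query: F face = GGRB

Answer: G G R B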